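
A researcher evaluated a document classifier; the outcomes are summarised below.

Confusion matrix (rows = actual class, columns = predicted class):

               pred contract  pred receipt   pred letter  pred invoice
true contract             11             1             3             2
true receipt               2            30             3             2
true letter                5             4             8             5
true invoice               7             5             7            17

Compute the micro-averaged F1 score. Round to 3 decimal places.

Micro-averaging pools counts across classes: ΣTP=66, ΣFP=46, ΣFN=46.
Micro-F1 score = 2·TP/(2·TP+FP+FN) on pooled counts = 0.589 (equals overall accuracy in single-label multiclass).

0.589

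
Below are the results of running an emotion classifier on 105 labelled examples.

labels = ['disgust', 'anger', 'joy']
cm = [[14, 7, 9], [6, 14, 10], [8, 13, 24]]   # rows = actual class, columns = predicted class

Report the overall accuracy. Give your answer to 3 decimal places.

Accuracy = trace / total = (14+14+24=52) / 105 = 52/105 = 0.495

0.495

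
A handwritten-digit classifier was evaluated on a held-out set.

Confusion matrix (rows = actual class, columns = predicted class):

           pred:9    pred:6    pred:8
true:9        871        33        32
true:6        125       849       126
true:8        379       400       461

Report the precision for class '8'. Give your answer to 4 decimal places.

0.7447

Take TP from the diagonal, FP from the rest of the '8' prediction marginal, FN from the rest of the '8' actual marginal.
precision = TP/(TP+FP).
8: TP=461, FP=32+126=158 → 461/619 = 0.74475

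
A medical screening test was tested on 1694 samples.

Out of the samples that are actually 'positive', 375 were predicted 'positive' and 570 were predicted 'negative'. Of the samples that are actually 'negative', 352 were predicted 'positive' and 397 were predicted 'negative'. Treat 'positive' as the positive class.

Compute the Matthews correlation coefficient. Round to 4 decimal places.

MCC = (TP·TN − FP·FN) / √((TP+FP)(TP+FN)(TN+FP)(TN+FN))
Numerator = 375·397 − 352·570 = -51765
Denominator = √(727·945·749·967) = √497593285245 = 705402.9240
MCC = -51765 / 705402.9240 = -0.0734

-0.0734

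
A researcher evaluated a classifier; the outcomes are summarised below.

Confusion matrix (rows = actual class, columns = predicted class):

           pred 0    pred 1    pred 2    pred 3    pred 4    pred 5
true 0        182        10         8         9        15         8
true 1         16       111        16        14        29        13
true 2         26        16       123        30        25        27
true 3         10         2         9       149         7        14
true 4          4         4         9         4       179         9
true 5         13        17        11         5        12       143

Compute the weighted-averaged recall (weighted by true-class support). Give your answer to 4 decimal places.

0.6935

Per-class recall (TP/(TP+FN)):
  0: TP=182, FN=10+8+9+15+8=50 → 182/232 = 0.78448
  1: TP=111, FN=16+16+14+29+13=88 → 111/199 = 0.55779
  2: TP=123, FN=26+16+30+25+27=124 → 123/247 = 0.49798
  3: TP=149, FN=10+2+9+7+14=42 → 149/191 = 0.78010
  4: TP=179, FN=4+4+9+4+9=30 → 179/209 = 0.85646
  5: TP=143, FN=13+17+11+5+12=58 → 143/201 = 0.71144
Weighted-recall = Σ (supportᵢ/N)·recallᵢ with N=1279: (232/1279)·0.78448 + (199/1279)·0.55779 + (247/1279)·0.49798 + (191/1279)·0.78010 + (209/1279)·0.85646 + (201/1279)·0.71144 = 0.6935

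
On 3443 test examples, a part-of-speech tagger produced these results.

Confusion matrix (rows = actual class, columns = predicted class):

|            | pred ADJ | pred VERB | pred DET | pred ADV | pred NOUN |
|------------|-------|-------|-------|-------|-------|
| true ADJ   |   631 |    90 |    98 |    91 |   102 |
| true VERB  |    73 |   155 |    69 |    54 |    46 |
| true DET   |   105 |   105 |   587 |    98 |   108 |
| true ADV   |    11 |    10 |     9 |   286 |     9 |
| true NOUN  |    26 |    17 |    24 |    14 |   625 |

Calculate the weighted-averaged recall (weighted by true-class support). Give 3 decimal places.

0.663

Per-class recall (TP/(TP+FN)):
  ADJ: TP=631, FN=90+98+91+102=381 → 631/1012 = 0.6235
  VERB: TP=155, FN=73+69+54+46=242 → 155/397 = 0.3904
  DET: TP=587, FN=105+105+98+108=416 → 587/1003 = 0.5852
  ADV: TP=286, FN=11+10+9+9=39 → 286/325 = 0.8800
  NOUN: TP=625, FN=26+17+24+14=81 → 625/706 = 0.8853
Weighted-recall = Σ (supportᵢ/N)·recallᵢ with N=3443: (1012/3443)·0.6235 + (397/3443)·0.3904 + (1003/3443)·0.5852 + (325/3443)·0.8800 + (706/3443)·0.8853 = 0.663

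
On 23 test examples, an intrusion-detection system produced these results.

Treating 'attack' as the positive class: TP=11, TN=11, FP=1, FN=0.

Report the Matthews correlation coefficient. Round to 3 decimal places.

0.917

MCC = (TP·TN − FP·FN) / √((TP+FP)(TP+FN)(TN+FP)(TN+FN))
Numerator = 11·11 − 1·0 = 121
Denominator = √(12·11·12·11) = √17424 = 132.0000
MCC = 121 / 132.0000 = 0.917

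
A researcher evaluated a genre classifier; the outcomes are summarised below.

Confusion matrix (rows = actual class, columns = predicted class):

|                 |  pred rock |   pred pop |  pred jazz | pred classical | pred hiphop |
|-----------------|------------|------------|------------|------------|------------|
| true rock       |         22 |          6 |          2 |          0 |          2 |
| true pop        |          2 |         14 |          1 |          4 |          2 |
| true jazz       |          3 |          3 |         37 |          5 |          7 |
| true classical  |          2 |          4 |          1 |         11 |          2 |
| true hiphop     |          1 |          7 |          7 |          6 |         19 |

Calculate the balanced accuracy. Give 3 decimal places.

Balanced accuracy = mean of per-class recall.
  rock: recall = 22/32 = 0.6875
  pop: recall = 14/23 = 0.6087
  jazz: recall = 37/55 = 0.6727
  classical: recall = 11/20 = 0.5500
  hiphop: recall = 19/40 = 0.4750
Mean = (0.6875 + 0.6087 + 0.6727 + 0.5500 + 0.4750) / 5 = 0.599

0.599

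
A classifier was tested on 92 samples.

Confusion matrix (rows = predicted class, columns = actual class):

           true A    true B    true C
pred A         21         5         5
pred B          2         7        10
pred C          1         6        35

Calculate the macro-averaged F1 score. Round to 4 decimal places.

0.6343

Per-class F1 score (2·TP/(2·TP+FP+FN)):
  A: TP=21, FP=5+5=10, FN=2+1=3 → 42/55 = 0.76364
  B: TP=7, FP=2+10=12, FN=5+6=11 → 14/37 = 0.37838
  C: TP=35, FP=1+6=7, FN=5+10=15 → 70/92 = 0.76087
Macro-F1 score = mean = (0.76364 + 0.37838 + 0.76087) / 3 = 0.6343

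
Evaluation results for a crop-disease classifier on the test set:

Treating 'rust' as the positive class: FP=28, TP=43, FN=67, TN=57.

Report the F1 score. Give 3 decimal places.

Precision = TP/(TP+FP) = 43/71 = 0.6056
Recall = TP/(TP+FN) = 43/110 = 0.3909
F1 = 2·TP/(2·TP+FP+FN) = 86/181 = 0.475

0.475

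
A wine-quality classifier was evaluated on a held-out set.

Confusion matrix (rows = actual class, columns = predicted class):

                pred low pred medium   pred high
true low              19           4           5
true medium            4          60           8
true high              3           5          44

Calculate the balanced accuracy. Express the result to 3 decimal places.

Balanced accuracy = mean of per-class recall.
  low: recall = 19/28 = 0.6786
  medium: recall = 60/72 = 0.8333
  high: recall = 44/52 = 0.8462
Mean = (0.6786 + 0.8333 + 0.8462) / 3 = 0.786

0.786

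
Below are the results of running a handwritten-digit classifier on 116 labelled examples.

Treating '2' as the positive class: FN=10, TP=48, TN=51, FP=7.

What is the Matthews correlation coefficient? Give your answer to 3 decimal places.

MCC = (TP·TN − FP·FN) / √((TP+FP)(TP+FN)(TN+FP)(TN+FN))
Numerator = 48·51 − 7·10 = 2378
Denominator = √(55·58·58·61) = √11286220 = 3359.4970
MCC = 2378 / 3359.4970 = 0.708

0.708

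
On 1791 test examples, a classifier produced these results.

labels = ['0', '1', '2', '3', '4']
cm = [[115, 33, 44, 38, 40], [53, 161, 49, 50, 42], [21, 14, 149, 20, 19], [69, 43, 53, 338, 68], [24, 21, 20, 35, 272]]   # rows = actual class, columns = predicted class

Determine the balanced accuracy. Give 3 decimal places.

0.574

Balanced accuracy = mean of per-class recall.
  0: recall = 115/270 = 0.4259
  1: recall = 161/355 = 0.4535
  2: recall = 149/223 = 0.6682
  3: recall = 338/571 = 0.5919
  4: recall = 272/372 = 0.7312
Mean = (0.4259 + 0.4535 + 0.6682 + 0.5919 + 0.7312) / 5 = 0.574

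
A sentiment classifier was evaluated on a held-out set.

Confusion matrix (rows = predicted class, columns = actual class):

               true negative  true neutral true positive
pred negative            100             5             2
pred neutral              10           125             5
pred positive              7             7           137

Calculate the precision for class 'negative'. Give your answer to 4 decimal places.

Treat 'negative' as positive and all other classes as negative.
precision = TP/(TP+FP).
negative: TP=100, FP=5+2=7 → 100/107 = 0.93458

0.9346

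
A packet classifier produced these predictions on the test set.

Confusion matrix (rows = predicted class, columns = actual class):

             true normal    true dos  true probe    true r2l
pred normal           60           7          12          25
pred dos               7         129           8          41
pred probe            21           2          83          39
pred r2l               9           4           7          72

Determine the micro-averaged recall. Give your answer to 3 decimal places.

0.654

Micro-averaging pools counts across classes: ΣTP=344, ΣFP=182, ΣFN=182.
Micro-recall = TP/(TP+FN) on pooled counts = 0.654 (equals overall accuracy in single-label multiclass).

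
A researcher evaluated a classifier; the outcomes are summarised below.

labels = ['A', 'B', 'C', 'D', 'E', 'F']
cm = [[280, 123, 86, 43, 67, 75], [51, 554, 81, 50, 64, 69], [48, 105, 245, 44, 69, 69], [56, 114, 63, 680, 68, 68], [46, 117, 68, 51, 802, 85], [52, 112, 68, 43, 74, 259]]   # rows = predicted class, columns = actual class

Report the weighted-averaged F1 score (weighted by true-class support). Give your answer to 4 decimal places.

0.5682

Per-class F1 score (2·TP/(2·TP+FP+FN)):
  A: TP=280, FP=123+86+43+67+75=394, FN=51+48+56+46+52=253 → 560/1207 = 0.46396
  B: TP=554, FP=51+81+50+64+69=315, FN=123+105+114+117+112=571 → 1108/1994 = 0.55567
  C: TP=245, FP=48+105+44+69+69=335, FN=86+81+63+68+68=366 → 490/1191 = 0.41142
  D: TP=680, FP=56+114+63+68+68=369, FN=43+50+44+51+43=231 → 1360/1960 = 0.69388
  E: TP=802, FP=46+117+68+51+85=367, FN=67+64+69+68+74=342 → 1604/2313 = 0.69347
  F: TP=259, FP=52+112+68+43+74=349, FN=75+69+69+68+85=366 → 518/1233 = 0.42011
Weighted-F1 score = Σ (supportᵢ/N)·F1 scoreᵢ with N=4949: (533/4949)·0.46396 + (1125/4949)·0.55567 + (611/4949)·0.41142 + (911/4949)·0.69388 + (1144/4949)·0.69347 + (625/4949)·0.42011 = 0.5682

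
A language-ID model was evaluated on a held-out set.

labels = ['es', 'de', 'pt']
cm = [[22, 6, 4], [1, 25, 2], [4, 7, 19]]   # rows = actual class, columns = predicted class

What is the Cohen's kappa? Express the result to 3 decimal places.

0.602

Observed agreement pₒ = trace/N = 66/90 = 0.7333
Expected agreement pₑ = Σ (rowᵢ·colᵢ)/N² = (32·27 + 28·38 + 30·25)/90² = 0.3306
κ = (pₒ − pₑ)/(1 − pₑ) = (0.7333 − 0.3306)/(1 − 0.3306) = 0.602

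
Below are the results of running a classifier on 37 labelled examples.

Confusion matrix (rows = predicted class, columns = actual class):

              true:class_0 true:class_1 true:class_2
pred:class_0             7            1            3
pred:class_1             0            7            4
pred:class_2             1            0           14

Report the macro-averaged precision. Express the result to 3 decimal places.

0.735

Per-class precision (TP/(TP+FP)):
  class_0: TP=7, FP=1+3=4 → 7/11 = 0.6364
  class_1: TP=7, FP=0+4=4 → 7/11 = 0.6364
  class_2: TP=14, FP=1+0=1 → 14/15 = 0.9333
Macro-precision = mean = (0.6364 + 0.6364 + 0.9333) / 3 = 0.735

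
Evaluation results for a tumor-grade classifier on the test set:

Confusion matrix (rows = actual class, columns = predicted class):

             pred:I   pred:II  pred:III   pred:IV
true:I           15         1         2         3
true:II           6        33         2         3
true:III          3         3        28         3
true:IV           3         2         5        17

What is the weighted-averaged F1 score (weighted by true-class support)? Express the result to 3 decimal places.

Per-class F1 score (2·TP/(2·TP+FP+FN)):
  I: TP=15, FP=6+3+3=12, FN=1+2+3=6 → 30/48 = 0.6250
  II: TP=33, FP=1+3+2=6, FN=6+2+3=11 → 66/83 = 0.7952
  III: TP=28, FP=2+2+5=9, FN=3+3+3=9 → 56/74 = 0.7568
  IV: TP=17, FP=3+3+3=9, FN=3+2+5=10 → 34/53 = 0.6415
Weighted-F1 score = Σ (supportᵢ/N)·F1 scoreᵢ with N=129: (21/129)·0.6250 + (44/129)·0.7952 + (37/129)·0.7568 + (27/129)·0.6415 = 0.724

0.724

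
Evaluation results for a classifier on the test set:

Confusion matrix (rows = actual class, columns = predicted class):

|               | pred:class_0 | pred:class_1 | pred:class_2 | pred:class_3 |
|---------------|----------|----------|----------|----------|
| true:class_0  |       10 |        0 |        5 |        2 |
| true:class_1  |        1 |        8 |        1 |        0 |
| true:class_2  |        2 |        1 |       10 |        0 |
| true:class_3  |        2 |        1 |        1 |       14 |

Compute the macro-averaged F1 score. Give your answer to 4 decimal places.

0.7288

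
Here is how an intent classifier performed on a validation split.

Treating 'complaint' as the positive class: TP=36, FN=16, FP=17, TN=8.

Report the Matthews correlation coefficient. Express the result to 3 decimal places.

MCC = (TP·TN − FP·FN) / √((TP+FP)(TP+FN)(TN+FP)(TN+FN))
Numerator = 36·8 − 17·16 = 16
Denominator = √(53·52·25·24) = √1653600 = 1285.9238
MCC = 16 / 1285.9238 = 0.012

0.012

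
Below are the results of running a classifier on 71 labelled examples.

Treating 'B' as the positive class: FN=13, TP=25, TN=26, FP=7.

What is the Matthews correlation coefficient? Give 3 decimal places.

0.447

MCC = (TP·TN − FP·FN) / √((TP+FP)(TP+FN)(TN+FP)(TN+FN))
Numerator = 25·26 − 7·13 = 559
Denominator = √(32·38·33·39) = √1564992 = 1250.9964
MCC = 559 / 1250.9964 = 0.447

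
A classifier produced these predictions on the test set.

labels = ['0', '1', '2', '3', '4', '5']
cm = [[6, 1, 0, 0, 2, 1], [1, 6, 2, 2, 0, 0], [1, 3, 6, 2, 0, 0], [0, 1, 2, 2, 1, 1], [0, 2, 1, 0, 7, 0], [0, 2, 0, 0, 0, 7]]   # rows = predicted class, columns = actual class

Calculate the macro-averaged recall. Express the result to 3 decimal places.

Per-class recall (TP/(TP+FN)):
  0: TP=6, FN=1+1+0+0+0=2 → 6/8 = 0.7500
  1: TP=6, FN=1+3+1+2+2=9 → 6/15 = 0.4000
  2: TP=6, FN=0+2+2+1+0=5 → 6/11 = 0.5455
  3: TP=2, FN=0+2+2+0+0=4 → 2/6 = 0.3333
  4: TP=7, FN=2+0+0+1+0=3 → 7/10 = 0.7000
  5: TP=7, FN=1+0+0+1+0=2 → 7/9 = 0.7778
Macro-recall = mean = (0.7500 + 0.4000 + 0.5455 + 0.3333 + 0.7000 + 0.7778) / 6 = 0.584

0.584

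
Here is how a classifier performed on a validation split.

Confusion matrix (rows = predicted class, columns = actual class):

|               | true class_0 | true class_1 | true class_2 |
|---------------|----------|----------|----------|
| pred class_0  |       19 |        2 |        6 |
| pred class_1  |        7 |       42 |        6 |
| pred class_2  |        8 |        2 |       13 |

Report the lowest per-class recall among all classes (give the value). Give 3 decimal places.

0.520

Per-class recall (TP/(TP+FN)):
  class_0: TP=19, FN=7+8=15 → 19/34 = 0.5588
  class_1: TP=42, FN=2+2=4 → 42/46 = 0.9130
  class_2: TP=13, FN=6+6=12 → 13/25 = 0.5200
Lowest is class 'class_2' with recall = 0.520.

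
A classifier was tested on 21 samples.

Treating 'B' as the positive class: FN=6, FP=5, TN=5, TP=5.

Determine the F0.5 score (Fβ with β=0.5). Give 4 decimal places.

Fβ = (1+β²)·TP / ((1+β²)·TP + β²·FN + FP), with β²=1/4
= 1.25·5 / (1.25·5 + 0.25·6 + 5) = 0.4902

0.4902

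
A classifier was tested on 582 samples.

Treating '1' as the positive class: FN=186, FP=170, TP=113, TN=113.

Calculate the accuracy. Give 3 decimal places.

Accuracy = (TP+TN)/N = (113+113)/582 = 0.388

0.388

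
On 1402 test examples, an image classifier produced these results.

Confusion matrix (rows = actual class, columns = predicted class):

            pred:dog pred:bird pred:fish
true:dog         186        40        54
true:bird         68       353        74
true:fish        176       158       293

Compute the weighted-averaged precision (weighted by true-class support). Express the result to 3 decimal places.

0.624

Per-class precision (TP/(TP+FP)):
  dog: TP=186, FP=68+176=244 → 186/430 = 0.4326
  bird: TP=353, FP=40+158=198 → 353/551 = 0.6407
  fish: TP=293, FP=54+74=128 → 293/421 = 0.6960
Weighted-precision = Σ (supportᵢ/N)·precisionᵢ with N=1402: (280/1402)·0.4326 + (495/1402)·0.6407 + (627/1402)·0.6960 = 0.624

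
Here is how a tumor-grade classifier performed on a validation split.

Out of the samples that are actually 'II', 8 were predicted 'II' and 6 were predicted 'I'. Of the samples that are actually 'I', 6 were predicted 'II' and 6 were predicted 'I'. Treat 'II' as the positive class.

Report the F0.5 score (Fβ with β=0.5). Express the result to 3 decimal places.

Fβ = (1+β²)·TP / ((1+β²)·TP + β²·FN + FP), with β²=1/4
= 1.25·8 / (1.25·8 + 0.25·6 + 6) = 0.571

0.571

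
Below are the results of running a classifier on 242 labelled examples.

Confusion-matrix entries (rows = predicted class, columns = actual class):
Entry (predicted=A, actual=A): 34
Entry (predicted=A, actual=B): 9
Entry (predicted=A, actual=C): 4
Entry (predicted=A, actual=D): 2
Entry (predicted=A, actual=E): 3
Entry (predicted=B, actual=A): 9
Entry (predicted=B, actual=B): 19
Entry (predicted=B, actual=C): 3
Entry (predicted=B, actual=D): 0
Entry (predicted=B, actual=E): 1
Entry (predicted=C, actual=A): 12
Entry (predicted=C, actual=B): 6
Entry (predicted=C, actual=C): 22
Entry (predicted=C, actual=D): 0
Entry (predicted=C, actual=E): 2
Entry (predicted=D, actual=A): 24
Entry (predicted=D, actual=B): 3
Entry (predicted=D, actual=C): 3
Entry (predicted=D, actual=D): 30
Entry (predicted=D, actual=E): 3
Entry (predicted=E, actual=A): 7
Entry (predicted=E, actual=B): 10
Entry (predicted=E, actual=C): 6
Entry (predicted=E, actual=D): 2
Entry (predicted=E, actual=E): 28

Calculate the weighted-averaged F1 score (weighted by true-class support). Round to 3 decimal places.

0.537

Per-class F1 score (2·TP/(2·TP+FP+FN)):
  A: TP=34, FP=9+4+2+3=18, FN=9+12+24+7=52 → 68/138 = 0.4928
  B: TP=19, FP=9+3+0+1=13, FN=9+6+3+10=28 → 38/79 = 0.4810
  C: TP=22, FP=12+6+0+2=20, FN=4+3+3+6=16 → 44/80 = 0.5500
  D: TP=30, FP=24+3+3+3=33, FN=2+0+0+2=4 → 60/97 = 0.6186
  E: TP=28, FP=7+10+6+2=25, FN=3+1+2+3=9 → 56/90 = 0.6222
Weighted-F1 score = Σ (supportᵢ/N)·F1 scoreᵢ with N=242: (86/242)·0.4928 + (47/242)·0.4810 + (38/242)·0.5500 + (34/242)·0.6186 + (37/242)·0.6222 = 0.537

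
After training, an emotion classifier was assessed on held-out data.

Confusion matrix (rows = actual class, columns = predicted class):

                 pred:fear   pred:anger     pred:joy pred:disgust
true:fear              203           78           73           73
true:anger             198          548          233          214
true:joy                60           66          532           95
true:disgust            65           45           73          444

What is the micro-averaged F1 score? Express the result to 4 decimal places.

0.5757

Micro-averaging pools counts across classes: ΣTP=1727, ΣFP=1273, ΣFN=1273.
Micro-F1 score = 2·TP/(2·TP+FP+FN) on pooled counts = 0.5757 (equals overall accuracy in single-label multiclass).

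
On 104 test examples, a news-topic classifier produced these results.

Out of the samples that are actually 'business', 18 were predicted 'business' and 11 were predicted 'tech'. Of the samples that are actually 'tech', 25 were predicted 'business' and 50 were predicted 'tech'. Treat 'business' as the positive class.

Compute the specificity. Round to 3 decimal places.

0.667

Specificity = TN/(TN+FP) = 50/(50+25) = 0.667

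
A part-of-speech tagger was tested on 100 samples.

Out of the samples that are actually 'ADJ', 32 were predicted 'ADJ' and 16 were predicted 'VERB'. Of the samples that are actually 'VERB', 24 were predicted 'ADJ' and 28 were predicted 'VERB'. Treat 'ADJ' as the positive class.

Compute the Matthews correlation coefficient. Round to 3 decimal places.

0.206

MCC = (TP·TN − FP·FN) / √((TP+FP)(TP+FN)(TN+FP)(TN+FN))
Numerator = 32·28 − 24·16 = 512
Denominator = √(56·48·52·44) = √6150144 = 2479.9484
MCC = 512 / 2479.9484 = 0.206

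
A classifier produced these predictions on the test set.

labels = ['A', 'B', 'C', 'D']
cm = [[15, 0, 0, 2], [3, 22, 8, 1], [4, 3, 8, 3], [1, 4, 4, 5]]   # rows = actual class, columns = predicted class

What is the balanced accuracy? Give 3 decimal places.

0.583

Balanced accuracy = mean of per-class recall.
  A: recall = 15/17 = 0.8824
  B: recall = 22/34 = 0.6471
  C: recall = 8/18 = 0.4444
  D: recall = 5/14 = 0.3571
Mean = (0.8824 + 0.6471 + 0.4444 + 0.3571) / 4 = 0.583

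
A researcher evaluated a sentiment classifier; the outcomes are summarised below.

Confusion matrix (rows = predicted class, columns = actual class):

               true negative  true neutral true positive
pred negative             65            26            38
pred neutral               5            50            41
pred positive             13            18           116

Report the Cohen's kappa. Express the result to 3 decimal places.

0.417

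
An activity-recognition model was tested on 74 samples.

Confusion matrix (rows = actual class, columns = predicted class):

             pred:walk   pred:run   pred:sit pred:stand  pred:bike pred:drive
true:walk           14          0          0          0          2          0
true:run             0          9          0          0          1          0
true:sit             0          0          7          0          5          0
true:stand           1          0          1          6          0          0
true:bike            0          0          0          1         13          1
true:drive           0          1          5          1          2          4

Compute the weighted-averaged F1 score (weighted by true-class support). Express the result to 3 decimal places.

Per-class F1 score (2·TP/(2·TP+FP+FN)):
  walk: TP=14, FP=0+0+1+0+0=1, FN=0+0+0+2+0=2 → 28/31 = 0.9032
  run: TP=9, FP=0+0+0+0+1=1, FN=0+0+0+1+0=1 → 18/20 = 0.9000
  sit: TP=7, FP=0+0+1+0+5=6, FN=0+0+0+5+0=5 → 14/25 = 0.5600
  stand: TP=6, FP=0+0+0+1+1=2, FN=1+0+1+0+0=2 → 12/16 = 0.7500
  bike: TP=13, FP=2+1+5+0+2=10, FN=0+0+0+1+1=2 → 26/38 = 0.6842
  drive: TP=4, FP=0+0+0+0+1=1, FN=0+1+5+1+2=9 → 8/18 = 0.4444
Weighted-F1 score = Σ (supportᵢ/N)·F1 scoreᵢ with N=74: (16/74)·0.9032 + (10/74)·0.9000 + (12/74)·0.5600 + (8/74)·0.7500 + (15/74)·0.6842 + (13/74)·0.4444 = 0.706

0.706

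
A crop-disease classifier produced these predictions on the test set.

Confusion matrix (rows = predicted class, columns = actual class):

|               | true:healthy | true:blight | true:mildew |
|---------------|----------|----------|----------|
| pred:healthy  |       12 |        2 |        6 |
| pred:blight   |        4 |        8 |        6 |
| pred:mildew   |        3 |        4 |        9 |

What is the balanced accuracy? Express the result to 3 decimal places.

0.544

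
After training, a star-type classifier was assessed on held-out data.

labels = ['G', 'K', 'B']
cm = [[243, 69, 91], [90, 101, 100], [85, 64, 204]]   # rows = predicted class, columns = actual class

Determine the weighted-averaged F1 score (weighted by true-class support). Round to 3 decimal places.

Per-class F1 score (2·TP/(2·TP+FP+FN)):
  G: TP=243, FP=69+91=160, FN=90+85=175 → 486/821 = 0.5920
  K: TP=101, FP=90+100=190, FN=69+64=133 → 202/525 = 0.3848
  B: TP=204, FP=85+64=149, FN=91+100=191 → 408/748 = 0.5455
Weighted-F1 score = Σ (supportᵢ/N)·F1 scoreᵢ with N=1047: (418/1047)·0.5920 + (234/1047)·0.3848 + (395/1047)·0.5455 = 0.528

0.528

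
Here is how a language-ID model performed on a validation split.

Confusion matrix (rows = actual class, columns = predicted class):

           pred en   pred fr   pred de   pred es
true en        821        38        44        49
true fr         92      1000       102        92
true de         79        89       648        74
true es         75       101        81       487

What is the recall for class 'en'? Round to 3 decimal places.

0.862

Take TP from the diagonal, FP from the rest of the 'en' prediction marginal, FN from the rest of the 'en' actual marginal.
recall = TP/(TP+FN).
en: TP=821, FN=38+44+49=131 → 821/952 = 0.8624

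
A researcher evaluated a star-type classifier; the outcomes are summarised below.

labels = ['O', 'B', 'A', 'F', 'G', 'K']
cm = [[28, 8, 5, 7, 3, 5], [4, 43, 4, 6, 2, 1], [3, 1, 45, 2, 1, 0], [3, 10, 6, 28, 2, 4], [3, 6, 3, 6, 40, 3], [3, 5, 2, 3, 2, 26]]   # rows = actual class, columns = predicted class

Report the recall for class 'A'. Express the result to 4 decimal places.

0.8654

Take TP from the diagonal, FP from the rest of the 'A' prediction marginal, FN from the rest of the 'A' actual marginal.
recall = TP/(TP+FN).
A: TP=45, FN=3+1+2+1+0=7 → 45/52 = 0.86538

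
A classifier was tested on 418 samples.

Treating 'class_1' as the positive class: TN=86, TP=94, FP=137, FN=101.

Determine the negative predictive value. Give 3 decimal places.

0.460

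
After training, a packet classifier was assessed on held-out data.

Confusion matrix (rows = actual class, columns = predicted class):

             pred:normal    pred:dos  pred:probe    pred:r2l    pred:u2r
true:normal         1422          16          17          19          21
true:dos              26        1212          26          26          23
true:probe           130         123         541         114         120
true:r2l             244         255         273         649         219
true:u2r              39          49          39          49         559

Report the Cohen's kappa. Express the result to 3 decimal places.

0.629

Observed agreement pₒ = trace/N = 4383/6211 = 0.7057
Expected agreement pₑ = Σ (rowᵢ·colᵢ)/N² = (1495·1861 + 1313·1655 + 1028·896 + 1640·857 + 735·942)/6211² = 0.2067
κ = (pₒ − pₑ)/(1 − pₑ) = (0.7057 − 0.2067)/(1 − 0.2067) = 0.629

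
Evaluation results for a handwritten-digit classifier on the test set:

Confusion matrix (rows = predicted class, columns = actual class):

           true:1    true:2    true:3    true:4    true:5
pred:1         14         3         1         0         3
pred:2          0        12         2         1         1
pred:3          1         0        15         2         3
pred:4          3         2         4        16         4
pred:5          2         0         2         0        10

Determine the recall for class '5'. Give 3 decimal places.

recall = TP/(TP+FN).
5: TP=10, FN=3+1+3+4=11 → 10/21 = 0.4762

0.476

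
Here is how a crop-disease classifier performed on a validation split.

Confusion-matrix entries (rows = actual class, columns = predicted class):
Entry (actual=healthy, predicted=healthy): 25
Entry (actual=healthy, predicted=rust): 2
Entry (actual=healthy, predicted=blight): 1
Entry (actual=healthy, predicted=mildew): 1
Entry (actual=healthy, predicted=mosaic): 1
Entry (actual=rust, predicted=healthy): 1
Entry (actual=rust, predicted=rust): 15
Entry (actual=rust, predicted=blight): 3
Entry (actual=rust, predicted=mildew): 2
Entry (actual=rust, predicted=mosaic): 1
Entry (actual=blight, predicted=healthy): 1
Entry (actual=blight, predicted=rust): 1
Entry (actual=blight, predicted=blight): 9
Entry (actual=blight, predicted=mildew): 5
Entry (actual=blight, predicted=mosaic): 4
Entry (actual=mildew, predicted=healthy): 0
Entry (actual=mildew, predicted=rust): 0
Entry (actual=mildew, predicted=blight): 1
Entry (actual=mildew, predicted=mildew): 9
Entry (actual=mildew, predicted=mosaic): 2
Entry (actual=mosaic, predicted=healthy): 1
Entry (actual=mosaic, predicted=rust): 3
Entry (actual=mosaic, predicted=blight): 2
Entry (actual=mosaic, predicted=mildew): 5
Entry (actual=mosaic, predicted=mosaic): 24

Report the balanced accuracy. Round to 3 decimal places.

Balanced accuracy = mean of per-class recall.
  healthy: recall = 25/30 = 0.8333
  rust: recall = 15/22 = 0.6818
  blight: recall = 9/20 = 0.4500
  mildew: recall = 9/12 = 0.7500
  mosaic: recall = 24/35 = 0.6857
Mean = (0.8333 + 0.6818 + 0.4500 + 0.7500 + 0.6857) / 5 = 0.680

0.680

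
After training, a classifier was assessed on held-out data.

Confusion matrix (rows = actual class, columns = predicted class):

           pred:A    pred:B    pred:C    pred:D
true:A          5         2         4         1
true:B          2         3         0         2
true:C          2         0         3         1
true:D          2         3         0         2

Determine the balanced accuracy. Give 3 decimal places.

0.408

Balanced accuracy = mean of per-class recall.
  A: recall = 5/12 = 0.4167
  B: recall = 3/7 = 0.4286
  C: recall = 3/6 = 0.5000
  D: recall = 2/7 = 0.2857
Mean = (0.4167 + 0.4286 + 0.5000 + 0.2857) / 4 = 0.408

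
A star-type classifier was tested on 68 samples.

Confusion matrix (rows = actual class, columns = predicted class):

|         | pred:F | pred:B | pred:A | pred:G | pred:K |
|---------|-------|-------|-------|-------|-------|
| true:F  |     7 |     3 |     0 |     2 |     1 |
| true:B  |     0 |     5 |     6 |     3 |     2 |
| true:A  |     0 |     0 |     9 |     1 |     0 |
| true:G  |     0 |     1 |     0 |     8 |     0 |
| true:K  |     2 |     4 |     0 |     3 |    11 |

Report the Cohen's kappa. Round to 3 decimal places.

0.488

Observed agreement pₒ = trace/N = 40/68 = 0.5882
Expected agreement pₑ = Σ (rowᵢ·colᵢ)/N² = (13·9 + 16·13 + 10·15 + 9·17 + 20·14)/68² = 0.1964
κ = (pₒ − pₑ)/(1 − pₑ) = (0.5882 − 0.1964)/(1 − 0.1964) = 0.488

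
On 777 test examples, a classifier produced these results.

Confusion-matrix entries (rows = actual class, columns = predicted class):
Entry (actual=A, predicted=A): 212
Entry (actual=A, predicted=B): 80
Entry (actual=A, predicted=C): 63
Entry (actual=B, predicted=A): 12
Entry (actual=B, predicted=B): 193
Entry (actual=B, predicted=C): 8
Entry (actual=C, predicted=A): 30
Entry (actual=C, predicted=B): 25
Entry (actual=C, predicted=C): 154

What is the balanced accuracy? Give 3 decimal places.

0.747

Balanced accuracy = mean of per-class recall.
  A: recall = 212/355 = 0.5972
  B: recall = 193/213 = 0.9061
  C: recall = 154/209 = 0.7368
Mean = (0.5972 + 0.9061 + 0.7368) / 3 = 0.747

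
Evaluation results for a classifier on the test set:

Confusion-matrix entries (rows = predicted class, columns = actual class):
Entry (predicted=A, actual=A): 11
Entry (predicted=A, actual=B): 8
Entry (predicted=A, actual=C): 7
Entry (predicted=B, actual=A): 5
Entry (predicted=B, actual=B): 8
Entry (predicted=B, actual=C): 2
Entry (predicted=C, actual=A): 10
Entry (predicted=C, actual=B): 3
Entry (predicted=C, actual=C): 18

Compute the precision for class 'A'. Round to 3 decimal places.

precision = TP/(TP+FP).
A: TP=11, FP=8+7=15 → 11/26 = 0.4231

0.423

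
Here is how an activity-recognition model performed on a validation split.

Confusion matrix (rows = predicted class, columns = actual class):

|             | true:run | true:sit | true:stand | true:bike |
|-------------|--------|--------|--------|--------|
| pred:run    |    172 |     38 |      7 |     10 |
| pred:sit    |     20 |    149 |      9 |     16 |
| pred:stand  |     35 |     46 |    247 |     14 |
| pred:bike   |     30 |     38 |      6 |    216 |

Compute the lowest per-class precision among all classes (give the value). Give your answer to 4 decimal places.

0.7222

Per-class precision (TP/(TP+FP)):
  run: TP=172, FP=38+7+10=55 → 172/227 = 0.75771
  sit: TP=149, FP=20+9+16=45 → 149/194 = 0.76804
  stand: TP=247, FP=35+46+14=95 → 247/342 = 0.72222
  bike: TP=216, FP=30+38+6=74 → 216/290 = 0.74483
Lowest is class 'stand' with precision = 0.7222.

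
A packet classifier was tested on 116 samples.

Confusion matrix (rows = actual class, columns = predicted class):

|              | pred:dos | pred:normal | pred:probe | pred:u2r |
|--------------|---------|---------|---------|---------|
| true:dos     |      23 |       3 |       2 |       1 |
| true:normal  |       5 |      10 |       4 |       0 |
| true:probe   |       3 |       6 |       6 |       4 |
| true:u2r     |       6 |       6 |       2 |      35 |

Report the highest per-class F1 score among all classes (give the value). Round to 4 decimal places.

0.7865

Per-class F1 score (2·TP/(2·TP+FP+FN)):
  dos: TP=23, FP=5+3+6=14, FN=3+2+1=6 → 46/66 = 0.69697
  normal: TP=10, FP=3+6+6=15, FN=5+4+0=9 → 20/44 = 0.45455
  probe: TP=6, FP=2+4+2=8, FN=3+6+4=13 → 12/33 = 0.36364
  u2r: TP=35, FP=1+0+4=5, FN=6+6+2=14 → 70/89 = 0.78652
Highest is class 'u2r' with F1 score = 0.7865.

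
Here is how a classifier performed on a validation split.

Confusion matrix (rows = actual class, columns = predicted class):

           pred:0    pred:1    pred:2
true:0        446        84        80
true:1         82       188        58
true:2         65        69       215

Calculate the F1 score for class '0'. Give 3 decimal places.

Treat '0' as positive and all other classes as negative.
F1 score = 2·TP/(2·TP+FP+FN).
0: TP=446, FP=82+65=147, FN=84+80=164 → 892/1203 = 0.7415

0.741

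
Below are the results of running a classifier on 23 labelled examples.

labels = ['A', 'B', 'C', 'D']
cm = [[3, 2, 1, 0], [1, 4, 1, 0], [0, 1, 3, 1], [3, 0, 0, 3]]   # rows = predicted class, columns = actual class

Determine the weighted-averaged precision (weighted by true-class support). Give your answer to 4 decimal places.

Per-class precision (TP/(TP+FP)):
  A: TP=3, FP=2+1+0=3 → 3/6 = 0.50000
  B: TP=4, FP=1+1+0=2 → 4/6 = 0.66667
  C: TP=3, FP=0+1+1=2 → 3/5 = 0.60000
  D: TP=3, FP=3+0+0=3 → 3/6 = 0.50000
Weighted-precision = Σ (supportᵢ/N)·precisionᵢ with N=23: (7/23)·0.50000 + (7/23)·0.66667 + (5/23)·0.60000 + (4/23)·0.50000 = 0.5725

0.5725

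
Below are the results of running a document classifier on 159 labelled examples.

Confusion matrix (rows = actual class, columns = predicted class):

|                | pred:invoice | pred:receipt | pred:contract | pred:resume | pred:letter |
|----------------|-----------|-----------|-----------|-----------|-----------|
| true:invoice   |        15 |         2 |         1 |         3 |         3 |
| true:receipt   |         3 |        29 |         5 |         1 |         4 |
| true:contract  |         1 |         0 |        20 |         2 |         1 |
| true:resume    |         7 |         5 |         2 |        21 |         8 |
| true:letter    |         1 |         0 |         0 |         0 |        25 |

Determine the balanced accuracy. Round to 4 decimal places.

Balanced accuracy = mean of per-class recall.
  invoice: recall = 15/24 = 0.62500
  receipt: recall = 29/42 = 0.69048
  contract: recall = 20/24 = 0.83333
  resume: recall = 21/43 = 0.48837
  letter: recall = 25/26 = 0.96154
Mean = (0.62500 + 0.69048 + 0.83333 + 0.48837 + 0.96154) / 5 = 0.7197

0.7197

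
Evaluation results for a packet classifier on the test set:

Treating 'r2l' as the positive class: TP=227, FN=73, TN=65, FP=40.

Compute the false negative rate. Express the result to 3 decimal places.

FNR = FN/(FN+TP) = 73/(73+227) = 0.243

0.243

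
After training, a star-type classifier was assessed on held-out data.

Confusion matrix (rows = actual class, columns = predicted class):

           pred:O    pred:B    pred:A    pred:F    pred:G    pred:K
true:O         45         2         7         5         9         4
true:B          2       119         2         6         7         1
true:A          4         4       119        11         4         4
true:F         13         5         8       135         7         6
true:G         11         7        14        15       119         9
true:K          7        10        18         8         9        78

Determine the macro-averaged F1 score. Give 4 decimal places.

0.7228

Per-class F1 score (2·TP/(2·TP+FP+FN)):
  O: TP=45, FP=2+4+13+11+7=37, FN=2+7+5+9+4=27 → 90/154 = 0.58442
  B: TP=119, FP=2+4+5+7+10=28, FN=2+2+6+7+1=18 → 238/284 = 0.83803
  A: TP=119, FP=7+2+8+14+18=49, FN=4+4+11+4+4=27 → 238/314 = 0.75796
  F: TP=135, FP=5+6+11+15+8=45, FN=13+5+8+7+6=39 → 270/354 = 0.76271
  G: TP=119, FP=9+7+4+7+9=36, FN=11+7+14+15+9=56 → 238/330 = 0.72121
  K: TP=78, FP=4+1+4+6+9=24, FN=7+10+18+8+9=52 → 156/232 = 0.67241
Macro-F1 score = mean = (0.58442 + 0.83803 + 0.75796 + 0.76271 + 0.72121 + 0.67241) / 6 = 0.7228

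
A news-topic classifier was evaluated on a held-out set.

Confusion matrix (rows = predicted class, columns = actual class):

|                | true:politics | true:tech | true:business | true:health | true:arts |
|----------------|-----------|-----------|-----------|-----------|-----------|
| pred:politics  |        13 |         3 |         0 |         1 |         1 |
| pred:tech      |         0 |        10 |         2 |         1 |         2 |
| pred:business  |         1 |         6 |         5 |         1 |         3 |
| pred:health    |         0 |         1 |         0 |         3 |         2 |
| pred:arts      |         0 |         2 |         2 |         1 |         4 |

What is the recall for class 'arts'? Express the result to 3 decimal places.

One-vs-rest for 'arts': TP = diagonal; FP = other classes predicted 'arts'; FN = 'arts' predicted as other.
recall = TP/(TP+FN).
arts: TP=4, FN=1+2+3+2=8 → 4/12 = 0.3333

0.333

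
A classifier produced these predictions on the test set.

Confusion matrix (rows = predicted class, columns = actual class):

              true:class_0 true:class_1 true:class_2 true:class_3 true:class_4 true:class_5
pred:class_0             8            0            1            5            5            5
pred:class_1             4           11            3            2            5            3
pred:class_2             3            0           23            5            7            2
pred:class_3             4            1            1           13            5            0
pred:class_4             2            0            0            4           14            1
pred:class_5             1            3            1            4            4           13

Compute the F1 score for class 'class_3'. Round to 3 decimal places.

Treat 'class_3' as positive and all other classes as negative.
F1 score = 2·TP/(2·TP+FP+FN).
class_3: TP=13, FP=4+1+1+5+0=11, FN=5+2+5+4+4=20 → 26/57 = 0.4561

0.456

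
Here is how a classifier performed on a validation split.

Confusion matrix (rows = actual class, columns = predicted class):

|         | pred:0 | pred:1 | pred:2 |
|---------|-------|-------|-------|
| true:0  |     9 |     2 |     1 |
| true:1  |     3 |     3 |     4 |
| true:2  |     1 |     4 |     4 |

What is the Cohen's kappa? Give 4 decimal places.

0.2666

Observed agreement pₒ = trace/N = 16/31 = 0.51613
Expected agreement pₑ = Σ (rowᵢ·colᵢ)/N² = (12·13 + 10·9 + 9·9)/31² = 0.34027
κ = (pₒ − pₑ)/(1 − pₑ) = (0.51613 − 0.34027)/(1 − 0.34027) = 0.2666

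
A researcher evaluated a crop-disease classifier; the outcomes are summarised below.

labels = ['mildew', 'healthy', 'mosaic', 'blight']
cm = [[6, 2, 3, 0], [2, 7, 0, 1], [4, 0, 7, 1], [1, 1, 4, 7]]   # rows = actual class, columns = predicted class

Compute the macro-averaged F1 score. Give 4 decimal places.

0.5937

Per-class F1 score (2·TP/(2·TP+FP+FN)):
  mildew: TP=6, FP=2+4+1=7, FN=2+3+0=5 → 12/24 = 0.50000
  healthy: TP=7, FP=2+0+1=3, FN=2+0+1=3 → 14/20 = 0.70000
  mosaic: TP=7, FP=3+0+4=7, FN=4+0+1=5 → 14/26 = 0.53846
  blight: TP=7, FP=0+1+1=2, FN=1+1+4=6 → 14/22 = 0.63636
Macro-F1 score = mean = (0.50000 + 0.70000 + 0.53846 + 0.63636) / 4 = 0.5937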